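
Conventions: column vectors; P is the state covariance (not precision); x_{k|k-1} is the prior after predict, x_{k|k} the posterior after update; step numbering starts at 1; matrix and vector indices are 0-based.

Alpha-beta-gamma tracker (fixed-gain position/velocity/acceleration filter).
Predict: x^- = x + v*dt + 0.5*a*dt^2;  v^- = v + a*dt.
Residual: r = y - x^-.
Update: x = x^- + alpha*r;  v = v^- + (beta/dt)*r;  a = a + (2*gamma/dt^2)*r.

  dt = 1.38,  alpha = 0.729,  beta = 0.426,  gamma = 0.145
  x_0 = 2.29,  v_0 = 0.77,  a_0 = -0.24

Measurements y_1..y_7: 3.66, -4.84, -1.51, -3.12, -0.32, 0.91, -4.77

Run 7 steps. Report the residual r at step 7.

resid = -9.3441

step 1: x_pred=3.1241  r=0.5359  x^+=3.5148  v^+=0.6042  a^+=-0.1584
step 2: x_pred=4.1978  r=-9.0378  x^+=-2.3908  v^+=-2.4043  a^+=-1.5347
step 3: x_pred=-7.1699  r=5.6599  x^+=-3.0438  v^+=-2.7749  a^+=-0.6728
step 4: x_pred=-7.5138  r=4.3938  x^+=-4.3107  v^+=-2.3470  a^+=-0.0037
step 5: x_pred=-7.5530  r=7.2330  x^+=-2.2802  v^+=-0.1192  a^+=1.0978
step 6: x_pred=-1.3994  r=2.3094  x^+=0.2841  v^+=2.1086  a^+=1.4494
step 7: x_pred=4.5741  r=-9.3441  x^+=-2.2377  v^+=1.2243  a^+=0.0265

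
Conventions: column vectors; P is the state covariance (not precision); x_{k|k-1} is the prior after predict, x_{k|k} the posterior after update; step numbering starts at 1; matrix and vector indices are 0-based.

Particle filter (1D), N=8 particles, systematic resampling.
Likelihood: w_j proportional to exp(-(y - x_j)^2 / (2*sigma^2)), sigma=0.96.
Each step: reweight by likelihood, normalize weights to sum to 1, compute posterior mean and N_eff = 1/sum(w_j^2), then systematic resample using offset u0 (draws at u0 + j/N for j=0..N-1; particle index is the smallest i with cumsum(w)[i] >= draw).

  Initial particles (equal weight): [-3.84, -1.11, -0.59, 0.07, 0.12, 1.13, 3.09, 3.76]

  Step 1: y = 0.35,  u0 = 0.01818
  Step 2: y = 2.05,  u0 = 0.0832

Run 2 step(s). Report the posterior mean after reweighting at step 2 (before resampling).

step 1: w=[0.0000, 0.0873, 0.1719, 0.2661, 0.2698, 0.1996, 0.0047, 0.0005]  mean=0.0946  Neff=4.5323  idx=[1, 2, 3, 3, 3, 4, 4, 5]
step 2: w=[0.0035, 0.0178, 0.0930, 0.0930, 0.0930, 0.1034, 0.1034, 0.4929]  mean=0.5870  Neff=3.4406  idx=[2, 4, 5, 6, 7, 7, 7, 7]

post_mean = 0.5870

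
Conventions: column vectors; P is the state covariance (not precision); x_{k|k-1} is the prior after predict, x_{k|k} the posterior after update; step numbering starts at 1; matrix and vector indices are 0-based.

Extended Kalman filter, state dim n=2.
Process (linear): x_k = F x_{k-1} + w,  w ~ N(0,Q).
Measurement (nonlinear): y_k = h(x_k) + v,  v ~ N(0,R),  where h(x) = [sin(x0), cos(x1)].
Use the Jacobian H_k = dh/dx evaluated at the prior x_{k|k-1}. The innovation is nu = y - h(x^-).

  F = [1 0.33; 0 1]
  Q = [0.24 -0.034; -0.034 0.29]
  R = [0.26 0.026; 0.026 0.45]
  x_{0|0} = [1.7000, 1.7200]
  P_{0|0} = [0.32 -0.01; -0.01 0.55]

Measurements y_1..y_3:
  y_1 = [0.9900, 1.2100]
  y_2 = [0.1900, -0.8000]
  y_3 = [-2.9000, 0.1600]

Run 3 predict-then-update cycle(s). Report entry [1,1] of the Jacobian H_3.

H_jac[1,1] = -0.9942

step 1: x^-=[2.2676, 1.7200]  P^-=[0.6133 0.1375; 0.1375 0.8400]  H_jac=[-0.6418 0.0000; 0.0000 -0.9889]  S=[0.5126 0.1133; 0.1133 1.2714]  K=[-0.7592 -0.0393; -0.0283 -0.6508]  nu=[0.2231, 1.3587]  x^+=[2.0448, 0.8295]  P^+=[0.3091 0.0379; 0.0379 0.2969]
step 2: x^-=[2.3185, 0.8295]  P^-=[0.6065 0.1018; 0.1018 0.5869]  H_jac=[-0.6800 0.0000; 0.0000 -0.7376]  S=[0.5404 0.0771; 0.0771 0.7693]  K=[-0.7600 -0.0215; -0.0486 -0.5578]  nu=[-0.5432, -1.4753]  x^+=[2.7631, 1.6788]  P^+=[0.2914 0.0399; 0.0399 0.3421]
step 3: x^-=[3.3171, 1.6788]  P^-=[0.5950 0.1188; 0.1188 0.6321]  H_jac=[-0.9846 0.0000; 0.0000 -0.9942]  S=[0.8369 0.1423; 0.1423 1.0747]  K=[-0.6971 -0.0176; -0.0413 -0.5792]  nu=[-2.7254, 0.2678]  x^+=[5.2122, 1.6362]  P^+=[0.1845 0.0262; 0.0262 0.2633]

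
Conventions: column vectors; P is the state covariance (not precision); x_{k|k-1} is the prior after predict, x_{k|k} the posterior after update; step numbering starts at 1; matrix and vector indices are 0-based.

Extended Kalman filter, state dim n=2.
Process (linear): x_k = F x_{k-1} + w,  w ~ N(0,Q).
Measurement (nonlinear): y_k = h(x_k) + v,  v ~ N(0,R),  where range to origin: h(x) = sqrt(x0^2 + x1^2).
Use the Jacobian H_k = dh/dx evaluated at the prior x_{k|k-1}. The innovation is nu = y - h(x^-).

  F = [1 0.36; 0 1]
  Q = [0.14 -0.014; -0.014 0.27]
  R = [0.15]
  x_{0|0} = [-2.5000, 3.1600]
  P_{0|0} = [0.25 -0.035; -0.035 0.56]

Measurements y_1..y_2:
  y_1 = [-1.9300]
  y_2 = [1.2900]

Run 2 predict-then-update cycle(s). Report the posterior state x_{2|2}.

x_post = [-1.0079, -1.0222]

step 1: x^-=[-1.3624, 3.1600]  P^-=[0.4374 0.1526; 0.1526 0.8300]  H_jac=[-0.3959 0.9183]  S=[0.8075]  K=[-0.0409; 0.8691]  nu=[-5.3712]  x^+=[-1.1427, -1.5079]  P^+=[0.4360 0.1813; 0.1813 0.2201]
step 2: x^-=[-1.6855, -1.5079]  P^-=[0.7351 0.2466; 0.2466 0.4901]  H_jac=[-0.7453 -0.6667]  S=[1.0212]  K=[-0.6974; -0.4999]  nu=[-0.9716]  x^+=[-1.0079, -1.0222]  P^+=[0.2383 -0.1095; -0.1095 0.2349]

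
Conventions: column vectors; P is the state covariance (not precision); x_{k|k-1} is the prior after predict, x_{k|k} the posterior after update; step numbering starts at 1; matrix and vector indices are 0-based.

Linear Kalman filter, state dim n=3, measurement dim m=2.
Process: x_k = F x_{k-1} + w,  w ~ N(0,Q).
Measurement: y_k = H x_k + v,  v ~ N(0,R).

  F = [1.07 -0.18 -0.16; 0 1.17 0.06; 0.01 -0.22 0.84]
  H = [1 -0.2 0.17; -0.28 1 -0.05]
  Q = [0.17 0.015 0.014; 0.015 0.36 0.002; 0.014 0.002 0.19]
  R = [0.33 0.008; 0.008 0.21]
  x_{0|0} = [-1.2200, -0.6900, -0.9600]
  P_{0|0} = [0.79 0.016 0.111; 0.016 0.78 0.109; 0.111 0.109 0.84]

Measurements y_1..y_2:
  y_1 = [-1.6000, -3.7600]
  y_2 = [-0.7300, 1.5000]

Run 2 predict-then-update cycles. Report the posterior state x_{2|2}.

step 1: x^-=[-1.0276, -0.8649, -0.6668]  P^-=[1.0834 -0.1518 0.0236; -0.1518 1.4461 -0.0505; 0.0236 -0.0505 0.7820]  S=[1.5660 -0.7628; -0.7628 1.8337]  K=[0.7432 0.0603; 0.1368 0.8701; 0.1014 -0.0103]  nu=[-0.6320, -3.2162]  x^+=[-1.6913, -3.7497, -0.6978]  P^+=[0.2803 0.0924 -0.0944; 0.0924 0.2102 0.0104; -0.0944 0.0104 0.7642]
step 2: x^-=[-1.0231, -4.4290, 0.2218]  P^-=[0.5146 0.0709 -0.1852; 0.0709 0.6519 -0.0025; -0.1852 -0.0025 0.7335]  S=[0.8007 -0.1802; -0.1802 0.8595]  K=[0.5971 0.0508; 0.0952 0.7555; -0.0752 -0.0010]  nu=[-0.6304, 5.6536]  x^+=[-1.1122, -0.2175, 0.2638]  P^+=[0.2379 0.0745 -0.1500; 0.0745 0.1800 -0.0064; -0.1500 -0.0064 0.7290]

x_post = [-1.1122, -0.2175, 0.2638]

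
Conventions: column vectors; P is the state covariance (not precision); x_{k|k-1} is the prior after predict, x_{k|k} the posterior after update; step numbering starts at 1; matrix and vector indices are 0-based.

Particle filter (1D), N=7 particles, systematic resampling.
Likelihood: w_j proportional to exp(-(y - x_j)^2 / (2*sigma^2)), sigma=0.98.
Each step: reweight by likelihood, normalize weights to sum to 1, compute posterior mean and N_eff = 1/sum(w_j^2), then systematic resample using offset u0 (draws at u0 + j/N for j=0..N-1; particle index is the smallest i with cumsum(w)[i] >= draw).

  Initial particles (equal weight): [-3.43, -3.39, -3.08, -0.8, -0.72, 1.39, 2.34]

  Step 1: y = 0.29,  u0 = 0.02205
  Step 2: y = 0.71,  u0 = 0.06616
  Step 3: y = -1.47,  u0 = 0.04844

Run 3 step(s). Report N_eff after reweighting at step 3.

step 1: w=[0.0004, 0.0005, 0.0015, 0.3034, 0.3311, 0.2999, 0.0632]  mean=0.0758  Neff=3.3827  idx=[3, 3, 4, 4, 4, 5, 5]
step 2: w=[0.0948, 0.0948, 0.1072, 0.1072, 0.1072, 0.2443, 0.2443]  mean=0.2960  Neff=5.8180  idx=[0, 2, 3, 4, 5, 6, 6]
step 3: w=[0.2576, 0.2428, 0.2428, 0.2428, 0.0046, 0.0046, 0.0046]  mean=-0.7115  Neff=4.1090  idx=[0, 0, 1, 1, 2, 3, 3]

N_eff = 4.1090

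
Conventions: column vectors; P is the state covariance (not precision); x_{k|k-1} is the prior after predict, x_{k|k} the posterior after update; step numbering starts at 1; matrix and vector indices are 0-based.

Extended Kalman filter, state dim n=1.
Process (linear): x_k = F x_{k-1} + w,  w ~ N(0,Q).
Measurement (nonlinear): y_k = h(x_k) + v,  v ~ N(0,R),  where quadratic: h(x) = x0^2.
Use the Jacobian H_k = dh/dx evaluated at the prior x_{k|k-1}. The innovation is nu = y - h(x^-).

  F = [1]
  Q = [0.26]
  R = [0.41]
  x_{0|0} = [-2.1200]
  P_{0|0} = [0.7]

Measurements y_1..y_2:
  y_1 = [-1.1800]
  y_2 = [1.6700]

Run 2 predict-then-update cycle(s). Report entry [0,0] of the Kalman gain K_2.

K[0,0] = -0.3970

step 1: x^-=[-2.1200]  P^-=[0.9600]  H_jac=[-4.2400]  S=[17.6685]  K=[-0.2304]  nu=[-5.6744]  x^+=[-0.8128]  P^+=[0.0223]
step 2: x^-=[-0.8128]  P^-=[0.2823]  H_jac=[-1.6255]  S=[1.1559]  K=[-0.3970]  nu=[1.0094]  x^+=[-1.2135]  P^+=[0.1001]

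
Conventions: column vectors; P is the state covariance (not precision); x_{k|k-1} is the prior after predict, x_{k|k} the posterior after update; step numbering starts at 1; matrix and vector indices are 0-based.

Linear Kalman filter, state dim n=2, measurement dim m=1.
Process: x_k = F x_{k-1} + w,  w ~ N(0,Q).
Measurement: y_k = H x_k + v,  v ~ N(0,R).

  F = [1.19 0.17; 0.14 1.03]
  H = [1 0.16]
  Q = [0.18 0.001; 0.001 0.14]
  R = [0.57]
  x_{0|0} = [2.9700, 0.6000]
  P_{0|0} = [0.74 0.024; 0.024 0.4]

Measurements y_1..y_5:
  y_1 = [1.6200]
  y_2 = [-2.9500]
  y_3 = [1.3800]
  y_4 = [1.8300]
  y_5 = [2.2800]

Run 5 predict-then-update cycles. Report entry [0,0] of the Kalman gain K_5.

K[0,0] = 0.5097

step 1: x^-=[3.6363, 1.0338]  P^-=[1.2492 0.2243; 0.2243 0.5858]  S=[1.9060]  K=[0.6742; 0.1669]  nu=[-2.1817]  x^+=[2.1653, 0.6697]  P^+=[0.3827 0.0099; 0.0099 0.5327]
step 2: x^-=[2.6906, 0.9930]  P^-=[0.7414 0.1704; 0.1704 0.7155]  S=[1.3842]  K=[0.5553; 0.2058]  nu=[-5.7994]  x^+=[-0.5298, -0.2005]  P^+=[0.3146 0.0122; 0.0122 0.6569]
step 3: x^-=[-0.6646, -0.2807]  P^-=[0.6494 0.1837; 0.1837 0.8466]  S=[1.2998]  K=[0.5222; 0.2455]  nu=[2.0895]  x^+=[0.4266, 0.2323]  P^+=[0.2949 0.0170; 0.0170 0.7682]
step 4: x^-=[0.5471, 0.2990]  P^-=[0.6267 0.2059; 0.2059 0.9657]  S=[1.2874]  K=[0.5124; 0.2800]  nu=[1.2351]  x^+=[1.1800, 0.6448]  P^+=[0.2887 0.0212; 0.0212 0.8648]
step 5: x^-=[1.5138, 0.8293]  P^-=[0.6224 0.2270; 0.2270 1.0692]  S=[1.2924]  K=[0.5097; 0.3080]  nu=[0.6335]  x^+=[1.8367, 1.0245]  P^+=[0.2867 0.0241; 0.0241 0.9466]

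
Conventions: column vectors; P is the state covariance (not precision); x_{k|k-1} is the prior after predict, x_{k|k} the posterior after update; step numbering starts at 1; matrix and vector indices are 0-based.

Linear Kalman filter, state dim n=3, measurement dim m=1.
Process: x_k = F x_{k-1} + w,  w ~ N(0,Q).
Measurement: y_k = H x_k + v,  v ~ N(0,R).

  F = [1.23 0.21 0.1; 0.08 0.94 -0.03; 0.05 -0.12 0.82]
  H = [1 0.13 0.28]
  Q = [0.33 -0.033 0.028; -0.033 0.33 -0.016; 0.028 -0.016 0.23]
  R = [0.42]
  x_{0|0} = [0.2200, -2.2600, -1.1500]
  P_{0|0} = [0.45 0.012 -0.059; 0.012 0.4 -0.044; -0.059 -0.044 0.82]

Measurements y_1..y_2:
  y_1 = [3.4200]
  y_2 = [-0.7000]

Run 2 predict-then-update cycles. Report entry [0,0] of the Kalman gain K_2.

K[0,0] = 0.6283

step 1: x^-=[-0.3190, -2.0723, -0.6608]  P^-=[1.0265 0.0997 0.0443; 0.0997 0.6916 -0.1169; 0.0443 -0.1169 0.7919]  S=[1.5625]  K=[0.6732; 0.1004; 0.1606]  nu=[4.1934]  x^+=[2.5040, -1.6513, 0.0125]  P^+=[0.3184 -0.0059 -0.1246; -0.0059 0.6759 -0.1421; -0.1246 -0.1421 0.7516]
step 2: x^-=[2.7344, -1.3522, 0.3336]  P^-=[0.8093 0.1137 -0.0560; 0.1137 0.9376 -0.2277; -0.0560 -0.2277 0.7638]  S=[1.2867]  K=[0.6283; 0.1336; 0.0997]  nu=[-3.3520]  x^+=[0.6283, -1.7999, -0.0005]  P^+=[0.3014 0.0057 -0.1366; 0.0057 0.9147 -0.2448; -0.1366 -0.2448 0.7510]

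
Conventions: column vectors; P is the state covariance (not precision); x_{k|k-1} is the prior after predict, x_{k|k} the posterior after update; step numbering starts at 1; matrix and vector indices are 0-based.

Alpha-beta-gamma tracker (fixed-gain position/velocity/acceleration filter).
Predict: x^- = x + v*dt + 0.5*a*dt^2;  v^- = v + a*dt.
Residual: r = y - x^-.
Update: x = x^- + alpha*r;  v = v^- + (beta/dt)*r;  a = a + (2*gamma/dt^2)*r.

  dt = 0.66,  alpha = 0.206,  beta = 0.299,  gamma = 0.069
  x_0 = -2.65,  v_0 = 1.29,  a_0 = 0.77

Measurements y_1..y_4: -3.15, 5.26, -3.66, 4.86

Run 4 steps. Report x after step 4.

step 1: x_pred=-1.6309  r=-1.5191  x^+=-1.9438  v^+=1.1100  a^+=0.2887
step 2: x_pred=-1.1483  r=6.4083  x^+=0.1718  v^+=4.2037  a^+=2.3189
step 3: x_pred=3.4513  r=-7.1113  x^+=1.9864  v^+=2.5126  a^+=0.0660
step 4: x_pred=3.6591  r=1.2009  x^+=3.9065  v^+=3.1002  a^+=0.4465

x_post = 3.9065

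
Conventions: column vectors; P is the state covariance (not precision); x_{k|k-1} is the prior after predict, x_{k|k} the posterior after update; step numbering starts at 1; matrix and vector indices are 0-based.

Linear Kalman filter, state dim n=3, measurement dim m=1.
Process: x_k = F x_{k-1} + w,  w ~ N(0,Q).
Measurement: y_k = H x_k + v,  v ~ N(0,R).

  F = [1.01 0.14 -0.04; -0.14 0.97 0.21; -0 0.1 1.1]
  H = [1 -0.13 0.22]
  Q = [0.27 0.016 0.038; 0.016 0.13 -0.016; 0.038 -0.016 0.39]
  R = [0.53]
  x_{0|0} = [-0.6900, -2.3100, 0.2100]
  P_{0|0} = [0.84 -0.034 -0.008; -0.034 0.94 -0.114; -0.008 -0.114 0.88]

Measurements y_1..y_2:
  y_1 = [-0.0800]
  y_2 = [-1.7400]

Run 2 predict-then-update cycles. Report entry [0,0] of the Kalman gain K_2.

K[0,0] = 0.5449

step 1: x^-=[-1.0287, -2.1000, 0.0000]  P^-=[1.1390 -0.0158 -0.0170; -0.0158 1.0330 0.1561; -0.0170 0.1561 1.4391]  S=[1.7438]  K=[0.6522; -0.0664; 0.1602]  nu=[0.6757]  x^+=[-0.5880, -2.1449, 0.1082]  P^+=[0.3972 0.0597 -0.1992; 0.0597 1.0253 0.1747; -0.1992 0.1747 1.3944]
step 2: x^-=[-0.8985, -1.9755, -0.0954]  P^-=[0.7286 0.0996 -0.1980; 0.0996 1.2306 0.6254; -0.1980 0.6254 2.1259]  S=[1.2334]  K=[0.5449; 0.0626; 0.1527]  nu=[-1.0773]  x^+=[-1.4855, -2.0429, -0.2599]  P^+=[0.3624 0.0576 -0.3007; 0.0576 1.2258 0.6136; -0.3007 0.6136 2.0971]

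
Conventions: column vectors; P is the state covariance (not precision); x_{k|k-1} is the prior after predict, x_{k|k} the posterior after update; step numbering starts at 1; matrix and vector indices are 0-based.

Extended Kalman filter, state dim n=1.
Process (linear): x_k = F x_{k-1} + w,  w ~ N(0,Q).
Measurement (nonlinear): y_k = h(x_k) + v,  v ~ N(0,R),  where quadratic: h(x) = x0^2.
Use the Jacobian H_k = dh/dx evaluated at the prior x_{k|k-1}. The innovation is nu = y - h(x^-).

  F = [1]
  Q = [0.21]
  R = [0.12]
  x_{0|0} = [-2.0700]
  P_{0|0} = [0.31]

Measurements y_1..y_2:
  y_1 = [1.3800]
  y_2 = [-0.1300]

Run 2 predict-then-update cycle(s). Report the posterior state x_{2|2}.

step 1: x^-=[-2.0700]  P^-=[0.5200]  H_jac=[-4.1400]  S=[9.0326]  K=[-0.2383]  nu=[-2.9049]  x^+=[-1.3777]  P^+=[0.0069]
step 2: x^-=[-1.3777]  P^-=[0.2169]  H_jac=[-2.7553]  S=[1.7667]  K=[-0.3383]  nu=[-2.0279]  x^+=[-0.6916]  P^+=[0.0147]

x_post = [-0.6916]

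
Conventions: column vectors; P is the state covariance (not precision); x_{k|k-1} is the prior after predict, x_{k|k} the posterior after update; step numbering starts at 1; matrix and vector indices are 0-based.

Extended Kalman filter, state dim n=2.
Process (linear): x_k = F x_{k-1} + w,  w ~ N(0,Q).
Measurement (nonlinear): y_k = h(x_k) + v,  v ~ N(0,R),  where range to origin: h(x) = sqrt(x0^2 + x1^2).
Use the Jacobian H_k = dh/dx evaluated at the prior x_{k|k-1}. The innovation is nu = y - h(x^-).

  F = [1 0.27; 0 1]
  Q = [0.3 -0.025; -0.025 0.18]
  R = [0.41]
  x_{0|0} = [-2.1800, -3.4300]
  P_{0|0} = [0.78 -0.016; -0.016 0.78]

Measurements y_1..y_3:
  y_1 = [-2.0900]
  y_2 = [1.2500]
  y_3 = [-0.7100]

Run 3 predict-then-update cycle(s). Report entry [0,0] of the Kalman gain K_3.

K[0,0] = 0.5907

step 1: x^-=[-3.1061, -3.4300]  P^-=[1.1282 0.1696; 0.1696 0.9600]  H_jac=[-0.6712 -0.7412]  S=[1.6146]  K=[-0.5469; -0.5112]  nu=[-6.7174]  x^+=[0.5677, 0.0042]  P^+=[0.6453 -0.2818; -0.2818 0.5380]
step 2: x^-=[0.5689, 0.0042]  P^-=[0.8323 -0.1616; -0.1616 0.7180]  H_jac=[1.0000 0.0074]  S=[1.2399]  K=[0.6703; -0.1260]  nu=[0.6811]  x^+=[1.0254, -0.0816]  P^+=[0.2752 -0.0568; -0.0568 0.6983]
step 3: x^-=[1.0034, -0.0816]  P^-=[0.5955 0.1067; 0.1067 0.8783]  H_jac=[0.9967 -0.0811]  S=[0.9901]  K=[0.5907; 0.0355]  nu=[-1.7167]  x^+=[-0.0107, -0.1425]  P^+=[0.2500 0.0860; 0.0860 0.8771]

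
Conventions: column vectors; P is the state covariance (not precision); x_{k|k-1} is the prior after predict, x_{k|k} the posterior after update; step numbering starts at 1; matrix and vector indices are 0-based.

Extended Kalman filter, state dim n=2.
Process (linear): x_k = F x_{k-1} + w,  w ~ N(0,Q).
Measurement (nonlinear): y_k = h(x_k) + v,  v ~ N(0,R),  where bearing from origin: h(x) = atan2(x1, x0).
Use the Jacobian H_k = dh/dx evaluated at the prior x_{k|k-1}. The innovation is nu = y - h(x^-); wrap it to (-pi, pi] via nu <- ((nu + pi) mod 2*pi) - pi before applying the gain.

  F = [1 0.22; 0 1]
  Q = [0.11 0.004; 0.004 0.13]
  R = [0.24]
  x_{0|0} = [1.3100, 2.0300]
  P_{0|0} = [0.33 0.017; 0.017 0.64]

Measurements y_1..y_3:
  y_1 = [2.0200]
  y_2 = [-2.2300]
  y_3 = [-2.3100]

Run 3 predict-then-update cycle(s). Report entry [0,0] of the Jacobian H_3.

H_jac[0,0] = -0.2469

step 1: x^-=[1.7566, 2.0300]  P^-=[0.4785 0.1618; 0.1618 0.7700]  H_jac=[-0.2817 0.2438]  S=[0.3015]  K=[-0.3162; 0.4714]  nu=[1.1625]  x^+=[1.3890, 2.5780]  P^+=[0.4483 0.2067; 0.2067 0.7030]
step 2: x^-=[1.9561, 2.5780]  P^-=[0.6833 0.3654; 0.3654 0.8330]  H_jac=[-0.2462 0.1868]  S=[0.2769]  K=[-0.3610; 0.2371]  nu=[3.1315]  x^+=[0.8256, 3.3205]  P^+=[0.6472 0.3891; 0.3891 0.8174]
step 3: x^-=[1.5561, 3.3205]  P^-=[0.9680 0.5729; 0.5729 0.9474]  H_jac=[-0.2469 0.1157]  S=[0.2790]  K=[-0.6191; -0.1141]  nu=[2.8406]  x^+=[-0.2026, 2.9963]  P^+=[0.8610 0.5532; 0.5532 0.9438]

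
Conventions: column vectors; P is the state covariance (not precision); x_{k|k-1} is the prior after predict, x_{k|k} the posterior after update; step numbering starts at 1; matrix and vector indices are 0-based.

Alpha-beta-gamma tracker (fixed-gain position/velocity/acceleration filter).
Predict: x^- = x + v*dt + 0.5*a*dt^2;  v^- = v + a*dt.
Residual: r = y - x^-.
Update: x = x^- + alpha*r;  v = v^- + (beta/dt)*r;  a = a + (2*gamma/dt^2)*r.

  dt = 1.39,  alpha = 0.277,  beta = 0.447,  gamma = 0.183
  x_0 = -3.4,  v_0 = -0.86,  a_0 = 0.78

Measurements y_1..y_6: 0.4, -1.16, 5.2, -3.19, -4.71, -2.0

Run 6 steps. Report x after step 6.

x_post = -6.5894

step 1: x_pred=-3.8419  r=4.2419  x^+=-2.6669  v^+=1.5883  a^+=1.5835
step 2: x_pred=1.0707  r=-2.2307  x^+=0.4528  v^+=3.0721  a^+=1.1610
step 3: x_pred=5.8446  r=-0.6446  x^+=5.6660  v^+=4.4786  a^+=1.0389
step 4: x_pred=12.8949  r=-16.0849  x^+=8.4394  v^+=0.7500  a^+=-2.0081
step 5: x_pred=7.5420  r=-12.2520  x^+=4.1482  v^+=-5.9812  a^+=-4.3290
step 6: x_pred=-8.3478  r=6.3478  x^+=-6.5894  v^+=-9.9572  a^+=-3.1265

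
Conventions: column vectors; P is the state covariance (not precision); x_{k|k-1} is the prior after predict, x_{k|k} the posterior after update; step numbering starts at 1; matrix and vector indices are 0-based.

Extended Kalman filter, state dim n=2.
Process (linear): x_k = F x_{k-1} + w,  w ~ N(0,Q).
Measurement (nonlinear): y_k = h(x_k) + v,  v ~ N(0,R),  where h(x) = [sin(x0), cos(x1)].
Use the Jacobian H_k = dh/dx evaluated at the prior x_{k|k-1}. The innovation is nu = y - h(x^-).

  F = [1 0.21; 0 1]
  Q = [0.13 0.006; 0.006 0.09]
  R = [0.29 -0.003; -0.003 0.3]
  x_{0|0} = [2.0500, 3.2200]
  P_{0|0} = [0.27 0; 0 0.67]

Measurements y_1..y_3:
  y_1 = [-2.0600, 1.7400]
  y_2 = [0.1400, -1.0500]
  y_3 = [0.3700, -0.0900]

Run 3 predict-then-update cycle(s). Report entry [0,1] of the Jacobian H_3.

H_jac[0,1] = 0.0000

step 1: x^-=[2.7262, 3.2200]  P^-=[0.4295 0.1467; 0.1467 0.7600]  H_jac=[-0.9150 0.0000; 0.0000 0.0783]  S=[0.6496 -0.0135; -0.0135 0.3047]  K=[-0.6048 0.0109; -0.2028 0.1864]  nu=[-2.4635, 2.7369]  x^+=[4.2459, 4.2296]  P^+=[0.1917 0.0649; 0.0649 0.7217]
step 2: x^-=[5.1342, 4.2296]  P^-=[0.3808 0.2224; 0.2224 0.8117]  H_jac=[0.4094 0.0000; 0.0000 0.8857]  S=[0.3538 0.0777; 0.0777 0.9368]  K=[0.4018 0.1770; 0.0906 0.7599]  nu=[1.0524, -0.5858]  x^+=[5.4533, 3.8798]  P^+=[0.2833 0.0586; 0.0586 0.2571]
step 3: x^-=[6.2680, 3.8798]  P^-=[0.4492 0.1186; 0.1186 0.3471]  H_jac=[0.9999 0.0000; 0.0000 0.6730]  S=[0.7391 0.0768; 0.0768 0.4572]  K=[0.6001 0.0738; 0.1092 0.4926]  nu=[0.3852, 0.6497]  x^+=[6.5471, 4.2419]  P^+=[0.1738 0.0302; 0.0302 0.2191]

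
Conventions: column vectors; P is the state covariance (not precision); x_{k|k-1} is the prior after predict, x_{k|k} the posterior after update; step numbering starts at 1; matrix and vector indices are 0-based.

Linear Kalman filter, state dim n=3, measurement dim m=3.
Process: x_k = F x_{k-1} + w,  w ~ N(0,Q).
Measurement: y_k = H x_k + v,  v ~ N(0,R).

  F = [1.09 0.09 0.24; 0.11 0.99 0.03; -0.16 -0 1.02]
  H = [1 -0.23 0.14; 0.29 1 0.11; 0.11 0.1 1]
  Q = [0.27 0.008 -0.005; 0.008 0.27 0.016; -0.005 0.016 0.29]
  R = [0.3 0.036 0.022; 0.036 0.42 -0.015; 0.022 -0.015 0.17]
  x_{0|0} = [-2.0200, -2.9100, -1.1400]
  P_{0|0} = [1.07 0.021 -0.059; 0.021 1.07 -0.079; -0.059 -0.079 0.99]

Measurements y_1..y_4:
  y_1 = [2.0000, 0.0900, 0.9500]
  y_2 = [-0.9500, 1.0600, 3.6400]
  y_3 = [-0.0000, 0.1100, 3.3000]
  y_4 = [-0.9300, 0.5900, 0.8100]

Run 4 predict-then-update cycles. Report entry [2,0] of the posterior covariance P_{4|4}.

step 1: x^-=[-2.7373, -3.1373, -0.8396]  P^-=[1.5768 0.2392 -0.0201; 0.2392 1.3320 -0.0620; -0.0201 -0.0620 1.3666]  S=[1.8624 0.4210 0.3669; 0.4210 2.0250 0.2833; 0.3669 0.2833 1.5575]  K=[0.7933 0.1930 -0.1082; -0.2021 0.7340 -0.0233; -0.0613 -0.0724 0.8997]  nu=[4.1333, 4.1135, 2.4044]  x^+=[1.0754, -1.0094, 0.7724]  P^+=[0.2570 0.0407 -0.0362; 0.0407 0.2954 -0.0534; -0.0362 -0.0534 0.1620]
step 2: x^-=[1.2667, -0.8579, 0.6158]  P^-=[0.5738 0.0957 -0.0545; 0.0957 0.5682 -0.0479; -0.0545 -0.0479 0.4769]  S=[0.8570 0.1546 0.1010; 0.1546 1.0837 0.0610; 0.1010 0.0610 0.6401]  K=[0.6172 0.1529 -0.0835; -0.1510 0.5666 0.0002; -0.0520 -0.0446 0.7407]  nu=[-2.5002, 1.4828, 2.9707]  x^+=[-0.2978, 0.3604, 2.8801]  P^+=[0.2003 0.0327 -0.0282; 0.0327 0.2272 -0.0381; -0.0282 -0.0381 0.1324]
step 3: x^-=[0.3991, 0.4104, 2.9854]  P^-=[0.5075 0.0780 -0.0418; 0.0780 0.4999 -0.0302; -0.0418 -0.0302 0.4420]  S=[0.7969 0.1380 0.0981; 0.1380 1.0039 0.0675; 0.0981 0.0675 0.6097]  K=[0.5913 0.1435 -0.0752; -0.1459 0.5366 0.0107; -0.0491 -0.0357 0.7244]  nu=[-0.7226, -0.7446, 0.2297]  x^+=[-0.1523, 0.1188, 3.2138]  P^+=[0.1914 0.0300 -0.0260; 0.0300 0.2150 -0.0343; -0.0260 -0.0343 0.1289]
step 4: x^-=[0.6160, 0.1973, 3.3024]  P^-=[0.4974 0.0740 -0.0383; 0.0740 0.4875 -0.0256; -0.0383 -0.0256 0.4375]  S=[0.7887 0.1352 0.0989; 0.1352 0.9895 0.0706; 0.0989 0.0706 0.6065]  K=[0.5873 0.1412 -0.0730; -0.1456 0.5304 0.0136; -0.0483 -0.0333 0.7220]  nu=[-1.9629, -0.1492, -2.5799]  x^+=[-0.3696, 0.3687, 1.5396]  P^+=[0.1900 0.0293 -0.0254; 0.0293 0.2125 -0.0333; -0.0254 -0.0333 0.1283]

P_post[2,0] = -0.0254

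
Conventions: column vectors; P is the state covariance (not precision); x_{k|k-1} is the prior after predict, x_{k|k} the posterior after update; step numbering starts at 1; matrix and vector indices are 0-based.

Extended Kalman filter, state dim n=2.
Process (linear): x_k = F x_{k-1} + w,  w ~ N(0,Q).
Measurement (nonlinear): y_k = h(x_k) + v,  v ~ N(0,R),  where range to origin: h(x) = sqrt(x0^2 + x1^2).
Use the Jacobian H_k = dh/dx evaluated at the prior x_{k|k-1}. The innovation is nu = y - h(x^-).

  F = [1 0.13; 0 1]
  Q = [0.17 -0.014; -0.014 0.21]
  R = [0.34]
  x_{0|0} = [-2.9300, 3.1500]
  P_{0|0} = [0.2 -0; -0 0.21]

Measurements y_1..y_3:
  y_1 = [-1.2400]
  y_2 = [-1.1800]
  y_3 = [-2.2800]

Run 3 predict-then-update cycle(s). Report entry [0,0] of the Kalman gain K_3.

K[0,0] = 0.4893

step 1: x^-=[-2.5205, 3.1500]  P^-=[0.3735 0.0133; 0.0133 0.4200]  H_jac=[-0.6248 0.7808]  S=[0.7289]  K=[-0.3059; 0.4385]  nu=[-5.2743]  x^+=[-0.9069, 0.8371]  P^+=[0.3053 0.1111; 0.1111 0.2798]
step 2: x^-=[-0.7981, 0.8371]  P^-=[0.5089 0.1335; 0.1335 0.4898]  H_jac=[-0.6900 0.7238]  S=[0.7056]  K=[-0.3608; 0.3720]  nu=[-2.3366]  x^+=[0.0449, -0.0319]  P^+=[0.4171 0.2282; 0.2282 0.3922]
step 3: x^-=[0.0408, -0.0319]  P^-=[0.6530 0.2651; 0.2651 0.6022]  H_jac=[0.7871 -0.6169]  S=[0.7162]  K=[0.4893; -0.2273]  nu=[-2.3318]  x^+=[-1.1001, 0.4981]  P^+=[0.4816 0.3448; 0.3448 0.5652]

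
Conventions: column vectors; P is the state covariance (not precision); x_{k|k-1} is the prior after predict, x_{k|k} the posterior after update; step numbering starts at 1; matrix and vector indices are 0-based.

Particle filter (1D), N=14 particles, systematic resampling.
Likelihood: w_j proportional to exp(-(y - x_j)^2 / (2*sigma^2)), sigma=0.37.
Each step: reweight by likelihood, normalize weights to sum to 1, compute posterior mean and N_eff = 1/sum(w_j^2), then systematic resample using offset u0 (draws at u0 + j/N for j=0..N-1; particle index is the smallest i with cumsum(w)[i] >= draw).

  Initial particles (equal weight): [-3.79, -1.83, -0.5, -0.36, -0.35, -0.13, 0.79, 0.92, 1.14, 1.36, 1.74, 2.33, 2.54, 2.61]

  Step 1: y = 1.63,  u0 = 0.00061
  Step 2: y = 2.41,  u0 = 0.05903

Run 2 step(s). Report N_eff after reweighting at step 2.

N_eff = 3.5829

step 1: w=[0.0000, 0.0000, 0.0000, 0.0000, 0.0000, 0.0000, 0.0290, 0.0606, 0.1588, 0.2925, 0.3653, 0.0638, 0.0185, 0.0114]  mean=1.5187  Neff=3.9481  idx=[6, 7, 8, 8, 9, 9, 9, 9, 10, 10, 10, 10, 10, 11]
step 2: w=[0.0000, 0.0001, 0.0014, 0.0014, 0.0088, 0.0088, 0.0088, 0.0088, 0.0959, 0.0959, 0.0959, 0.0959, 0.0959, 0.4825]  mean=2.0095  Neff=3.5829  idx=[8, 8, 9, 10, 11, 11, 12, 13, 13, 13, 13, 13, 13, 13]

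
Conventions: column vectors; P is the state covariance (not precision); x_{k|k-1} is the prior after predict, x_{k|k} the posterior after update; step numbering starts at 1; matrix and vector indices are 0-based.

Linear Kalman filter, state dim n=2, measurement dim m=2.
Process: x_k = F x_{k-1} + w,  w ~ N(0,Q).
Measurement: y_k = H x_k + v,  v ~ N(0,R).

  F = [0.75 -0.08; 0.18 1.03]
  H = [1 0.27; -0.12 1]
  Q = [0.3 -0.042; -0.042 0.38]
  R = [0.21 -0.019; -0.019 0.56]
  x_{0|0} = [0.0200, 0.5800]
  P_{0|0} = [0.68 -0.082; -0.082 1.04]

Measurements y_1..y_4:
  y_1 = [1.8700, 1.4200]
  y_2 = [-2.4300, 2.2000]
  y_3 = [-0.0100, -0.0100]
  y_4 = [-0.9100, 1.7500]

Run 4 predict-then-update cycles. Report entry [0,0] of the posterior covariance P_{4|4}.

P_post[0,0] = 0.1490

step 1: x^-=[-0.0314, 0.6010]  P^-=[0.6990 -0.0981; -0.0981 1.4750]  S=[0.9636 0.2005; 0.2005 2.0686]  K=[0.7310 -0.1588; 0.1653 0.7027]  nu=[1.7391, 0.8152]  x^+=[1.1104, 1.4614]  P^+=[0.1785 -0.0814; -0.0814 0.3806]
step 2: x^-=[0.7159, 1.7051]  P^-=[0.4126 -0.1110; -0.1110 0.7594]  S=[0.6180 0.0291; 0.0291 1.3520]  K=[0.6254 -0.1322; 0.1254 0.5688]  nu=[-3.6063, 0.5808]  x^+=[-1.6161, 1.5834]  P^+=[0.1521 -0.0677; -0.0677 0.3080]
step 3: x^-=[-1.3387, 1.3400]  P^-=[0.3956 -0.0981; -0.0981 0.6867]  S=[0.6027 0.0240; 0.0240 1.2759]  K=[0.6175 -0.1257; 0.1231 0.5451]  nu=[0.9669, -1.5106]  x^+=[-0.5517, 0.6356]  P^+=[0.1494 -0.0642; -0.0642 0.2952]
step 4: x^-=[-0.4647, 0.5553]  P^-=[0.3936 -0.0948; -0.0948 0.6742]  S=[0.6016 0.0240; 0.0240 1.2626]  K=[0.6167 -0.1243; 0.1234 0.5406]  nu=[-0.5953, 1.1389]  x^+=[-0.9733, 1.0976]  P^+=[0.1490 -0.0634; -0.0634 0.2928]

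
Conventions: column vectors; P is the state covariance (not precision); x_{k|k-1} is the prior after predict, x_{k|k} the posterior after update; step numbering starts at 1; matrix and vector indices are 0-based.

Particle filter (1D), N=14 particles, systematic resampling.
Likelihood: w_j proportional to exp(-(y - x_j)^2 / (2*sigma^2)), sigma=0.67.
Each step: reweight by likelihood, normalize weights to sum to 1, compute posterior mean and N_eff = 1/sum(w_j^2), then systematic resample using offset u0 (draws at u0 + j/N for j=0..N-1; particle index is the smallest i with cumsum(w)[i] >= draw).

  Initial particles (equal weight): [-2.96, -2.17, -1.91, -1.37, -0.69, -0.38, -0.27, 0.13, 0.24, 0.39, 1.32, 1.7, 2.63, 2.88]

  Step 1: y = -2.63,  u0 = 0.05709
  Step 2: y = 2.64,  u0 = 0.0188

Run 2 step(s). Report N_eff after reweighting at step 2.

step 1: w=[0.3647, 0.3253, 0.2311, 0.0702, 0.0062, 0.0015, 0.0008, 0.0001, 0.0000, 0.0000, 0.0000, 0.0000, 0.0000, 0.0000]  mean=-2.3281  Neff=3.3648  idx=[0, 0, 0, 0, 0, 1, 1, 1, 1, 2, 2, 2, 2, 3]
step 2: w=[0.0000, 0.0000, 0.0000, 0.0000, 0.0000, 0.0004, 0.0004, 0.0004, 0.0004, 0.0057, 0.0057, 0.0057, 0.0057, 0.9758]  mean=-1.3834  Neff=1.0500  idx=[12, 13, 13, 13, 13, 13, 13, 13, 13, 13, 13, 13, 13, 13]

N_eff = 1.0500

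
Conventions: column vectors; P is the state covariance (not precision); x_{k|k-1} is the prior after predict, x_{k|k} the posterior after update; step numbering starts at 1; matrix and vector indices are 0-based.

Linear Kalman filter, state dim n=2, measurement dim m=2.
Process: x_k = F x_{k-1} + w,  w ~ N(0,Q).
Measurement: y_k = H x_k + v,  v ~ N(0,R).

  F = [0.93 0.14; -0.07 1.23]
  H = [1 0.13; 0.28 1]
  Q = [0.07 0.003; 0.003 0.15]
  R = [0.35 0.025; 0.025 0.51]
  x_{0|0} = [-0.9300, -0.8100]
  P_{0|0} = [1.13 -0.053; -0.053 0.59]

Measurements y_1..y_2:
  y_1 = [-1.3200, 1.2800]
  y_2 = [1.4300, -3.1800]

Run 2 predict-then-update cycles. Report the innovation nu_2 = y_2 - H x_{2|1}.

innov = [2.3290, -3.9306]

step 1: x^-=[-0.9783, -0.9312]  P^-=[1.0451 -0.0291; -0.0291 1.0573]  S=[1.4054 0.4249; 0.4249 1.6329]  K=[0.7512 -0.0341; -0.1272 0.6756]  nu=[-0.2206, 2.4851]  x^+=[-1.2288, 0.7757]  P^+=[0.2718 -0.0747; -0.0747 0.3623]
step 2: x^-=[-1.0342, 1.0402]  P^-=[0.2927 -0.0370; -0.0370 0.7123]  S=[0.6451 0.1612; 0.1612 1.2245]  K=[0.4520 -0.0228; -0.0590 0.5810]  nu=[2.3290, -3.9306]  x^+=[0.1081, -1.3810]  P^+=[0.1636 -0.0461; -0.0461 0.3078]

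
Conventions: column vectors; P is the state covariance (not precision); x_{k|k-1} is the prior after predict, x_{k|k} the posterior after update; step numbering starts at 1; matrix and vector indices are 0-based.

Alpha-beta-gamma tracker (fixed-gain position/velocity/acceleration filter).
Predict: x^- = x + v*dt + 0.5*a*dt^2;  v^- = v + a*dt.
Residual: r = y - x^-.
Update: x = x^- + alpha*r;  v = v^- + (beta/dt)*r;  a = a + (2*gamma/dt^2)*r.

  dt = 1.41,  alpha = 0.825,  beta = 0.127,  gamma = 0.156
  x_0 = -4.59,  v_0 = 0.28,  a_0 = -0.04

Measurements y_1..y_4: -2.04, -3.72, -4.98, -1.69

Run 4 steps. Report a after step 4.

a_post = -0.0028

step 1: x_pred=-4.2350  r=2.1950  x^+=-2.4241  v^+=0.4213  a^+=0.3045
step 2: x_pred=-1.5274  r=-2.1926  x^+=-3.3363  v^+=0.6531  a^+=-0.0396
step 3: x_pred=-2.4548  r=-2.5252  x^+=-4.5381  v^+=0.3698  a^+=-0.4359
step 4: x_pred=-4.4500  r=2.7600  x^+=-2.1730  v^+=0.0038  a^+=-0.0028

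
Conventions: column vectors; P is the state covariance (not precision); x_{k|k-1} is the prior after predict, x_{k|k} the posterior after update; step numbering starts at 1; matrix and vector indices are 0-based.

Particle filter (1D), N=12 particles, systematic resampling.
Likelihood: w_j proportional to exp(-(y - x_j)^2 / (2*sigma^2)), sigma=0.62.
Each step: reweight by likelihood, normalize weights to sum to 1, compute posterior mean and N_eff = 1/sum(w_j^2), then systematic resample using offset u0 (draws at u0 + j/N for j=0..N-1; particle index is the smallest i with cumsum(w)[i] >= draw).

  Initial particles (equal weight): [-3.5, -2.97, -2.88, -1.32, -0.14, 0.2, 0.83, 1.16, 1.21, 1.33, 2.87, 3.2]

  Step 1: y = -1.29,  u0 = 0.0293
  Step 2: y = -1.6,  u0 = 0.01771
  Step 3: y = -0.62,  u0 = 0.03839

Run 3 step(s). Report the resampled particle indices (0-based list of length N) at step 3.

step 1: w=[0.0013, 0.0195, 0.0287, 0.7673, 0.1375, 0.0428, 0.0022, 0.0003, 0.0002, 0.0001, 0.0000, 0.0000]  mean=-1.1662  Neff=1.6376  idx=[2, 3, 3, 3, 3, 3, 3, 3, 3, 3, 4, 4]
step 2: w=[0.0142, 0.1079, 0.1079, 0.1079, 0.1079, 0.1079, 0.1079, 0.1079, 0.1079, 0.1079, 0.0075, 0.0075]  mean=-1.3245  Neff=9.5194  idx=[1, 1, 2, 3, 4, 4, 5, 6, 7, 7, 8, 9]
step 3: w=[0.0833, 0.0833, 0.0833, 0.0833, 0.0833, 0.0833, 0.0833, 0.0833, 0.0833, 0.0833, 0.0833, 0.0833]  mean=-1.3200  Neff=12.0000  idx=[0, 1, 2, 3, 4, 5, 6, 7, 8, 9, 10, 11]

resampled_idx = [0, 1, 2, 3, 4, 5, 6, 7, 8, 9, 10, 11]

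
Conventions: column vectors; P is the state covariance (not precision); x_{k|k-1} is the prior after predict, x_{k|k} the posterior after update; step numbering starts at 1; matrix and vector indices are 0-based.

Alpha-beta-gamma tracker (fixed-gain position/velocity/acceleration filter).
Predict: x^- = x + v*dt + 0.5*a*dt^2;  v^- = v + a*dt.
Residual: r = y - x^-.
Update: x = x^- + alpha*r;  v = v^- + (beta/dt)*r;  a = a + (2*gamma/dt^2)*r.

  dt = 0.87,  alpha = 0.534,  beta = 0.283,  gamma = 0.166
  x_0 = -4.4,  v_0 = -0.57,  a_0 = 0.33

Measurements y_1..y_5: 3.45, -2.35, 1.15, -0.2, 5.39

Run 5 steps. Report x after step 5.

x_post = 4.6490

step 1: x_pred=-4.7710  r=8.2210  x^+=-0.3810  v^+=2.3913  a^+=3.9360
step 2: x_pred=3.1890  r=-5.5390  x^+=0.2312  v^+=4.0138  a^+=1.5064
step 3: x_pred=4.2933  r=-3.1433  x^+=2.6148  v^+=4.3019  a^+=0.1277
step 4: x_pred=6.4058  r=-6.6058  x^+=2.8783  v^+=2.2642  a^+=-2.7698
step 5: x_pred=3.7999  r=1.5901  x^+=4.6490  v^+=0.3717  a^+=-2.0724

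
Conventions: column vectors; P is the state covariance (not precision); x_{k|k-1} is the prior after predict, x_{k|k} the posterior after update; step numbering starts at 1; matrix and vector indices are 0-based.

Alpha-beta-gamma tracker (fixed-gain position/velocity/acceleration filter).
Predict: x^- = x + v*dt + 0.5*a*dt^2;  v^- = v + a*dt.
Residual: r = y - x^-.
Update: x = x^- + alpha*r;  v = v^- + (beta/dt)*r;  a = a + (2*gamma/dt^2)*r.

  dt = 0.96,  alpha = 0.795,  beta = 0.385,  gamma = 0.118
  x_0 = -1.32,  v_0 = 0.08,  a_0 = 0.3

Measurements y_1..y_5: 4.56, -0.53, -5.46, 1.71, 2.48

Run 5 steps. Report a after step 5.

step 1: x_pred=-1.1050  r=5.6650  x^+=3.3987  v^+=2.6399  a^+=1.7507
step 2: x_pred=6.7397  r=-7.2697  x^+=0.9603  v^+=1.4051  a^+=-0.1109
step 3: x_pred=2.2580  r=-7.7180  x^+=-3.8778  v^+=-1.7967  a^+=-2.0873
step 4: x_pred=-6.5645  r=8.2745  x^+=0.0137  v^+=-0.4821  a^+=0.0316
step 5: x_pred=-0.4346  r=2.9146  x^+=1.8825  v^+=0.7170  a^+=0.7779

a_post = 0.7779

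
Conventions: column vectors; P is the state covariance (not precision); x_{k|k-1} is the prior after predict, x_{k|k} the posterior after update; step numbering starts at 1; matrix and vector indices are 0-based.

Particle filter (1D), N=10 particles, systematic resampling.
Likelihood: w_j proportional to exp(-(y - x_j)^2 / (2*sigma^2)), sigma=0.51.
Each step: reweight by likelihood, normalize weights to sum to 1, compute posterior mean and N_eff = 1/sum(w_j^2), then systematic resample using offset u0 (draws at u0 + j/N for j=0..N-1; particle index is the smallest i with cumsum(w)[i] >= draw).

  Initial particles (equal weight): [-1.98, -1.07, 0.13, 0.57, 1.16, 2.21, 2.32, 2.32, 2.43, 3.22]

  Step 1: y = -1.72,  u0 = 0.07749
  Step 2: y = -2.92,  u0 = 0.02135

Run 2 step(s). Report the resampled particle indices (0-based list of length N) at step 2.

step 1: w=[0.6635, 0.3354, 0.0010, 0.0000, 0.0000, 0.0000, 0.0000, 0.0000, 0.0000, 0.0000]  mean=-1.6725  Neff=1.8091  idx=[0, 0, 0, 0, 0, 0, 1, 1, 1, 1]
step 2: w=[0.1658, 0.1658, 0.1658, 0.1658, 0.1658, 0.1658, 0.0013, 0.0013, 0.0013, 0.0013]  mean=-1.9754  Neff=6.0607  idx=[0, 0, 1, 1, 2, 3, 3, 4, 4, 5]

resampled_idx = [0, 0, 1, 1, 2, 3, 3, 4, 4, 5]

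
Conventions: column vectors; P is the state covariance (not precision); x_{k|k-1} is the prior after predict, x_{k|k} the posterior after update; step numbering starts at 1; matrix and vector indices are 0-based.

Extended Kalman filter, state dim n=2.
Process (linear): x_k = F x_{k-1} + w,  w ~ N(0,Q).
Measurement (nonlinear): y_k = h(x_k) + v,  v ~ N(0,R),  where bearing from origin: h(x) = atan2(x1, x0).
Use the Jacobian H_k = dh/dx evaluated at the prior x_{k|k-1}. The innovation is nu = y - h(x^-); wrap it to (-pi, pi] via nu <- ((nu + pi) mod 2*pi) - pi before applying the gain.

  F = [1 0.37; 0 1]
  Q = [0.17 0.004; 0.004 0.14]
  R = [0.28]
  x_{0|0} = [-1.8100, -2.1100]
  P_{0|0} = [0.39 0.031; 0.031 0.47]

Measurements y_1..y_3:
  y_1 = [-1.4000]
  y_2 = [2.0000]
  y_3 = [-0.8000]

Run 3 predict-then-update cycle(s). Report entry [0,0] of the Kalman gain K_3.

K[0,0] = 0.0169

step 1: x^-=[-2.5907, -2.1100]  P^-=[0.6473 0.2089; 0.2089 0.6100]  H_jac=[0.1890 -0.2321]  S=[0.3176]  K=[0.2325; -0.3213]  nu=[1.0581]  x^+=[-2.3447, -2.4500]  P^+=[0.6301 0.2326; 0.2326 0.5772]
step 2: x^-=[-3.2512, -2.4500]  P^-=[1.0513 0.4502; 0.4502 0.7172]  H_jac=[0.1478 -0.1962]  S=[0.3045]  K=[0.2204; -0.2435]  nu=[-1.7874]  x^+=[-3.6451, -2.0148]  P^+=[1.0365 0.4665; 0.4665 0.6991]
step 3: x^-=[-4.3905, -2.0148]  P^-=[1.6474 0.7292; 0.7292 0.8391]  H_jac=[0.0863 -0.1881]  S=[0.2983]  K=[0.0169; -0.3182]  nu=[1.9114]  x^+=[-4.3583, -2.6230]  P^+=[1.6474 0.7308; 0.7308 0.8089]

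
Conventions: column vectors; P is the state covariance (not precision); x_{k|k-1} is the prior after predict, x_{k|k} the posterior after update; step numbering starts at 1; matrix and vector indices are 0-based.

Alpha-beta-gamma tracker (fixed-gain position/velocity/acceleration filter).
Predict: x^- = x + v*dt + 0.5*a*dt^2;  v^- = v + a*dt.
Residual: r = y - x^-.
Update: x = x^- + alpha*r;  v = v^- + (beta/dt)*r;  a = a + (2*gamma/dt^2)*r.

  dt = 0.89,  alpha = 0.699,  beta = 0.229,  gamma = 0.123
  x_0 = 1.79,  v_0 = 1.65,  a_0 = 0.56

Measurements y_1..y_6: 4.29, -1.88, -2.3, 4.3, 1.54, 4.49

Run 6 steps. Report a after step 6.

a_post = 1.6661

step 1: x_pred=3.4803  r=0.8097  x^+=4.0463  v^+=2.3567  a^+=0.8115
step 2: x_pred=6.4652  r=-8.3452  x^+=0.6319  v^+=0.9317  a^+=-1.7803
step 3: x_pred=0.7560  r=-3.0560  x^+=-1.3801  v^+=-1.4391  a^+=-2.7294
step 4: x_pred=-3.7419  r=8.0419  x^+=1.8794  v^+=-1.7990  a^+=-0.2318
step 5: x_pred=0.1865  r=1.3535  x^+=1.1326  v^+=-1.6571  a^+=0.1885
step 6: x_pred=-0.2675  r=4.7575  x^+=3.0580  v^+=-0.2651  a^+=1.6661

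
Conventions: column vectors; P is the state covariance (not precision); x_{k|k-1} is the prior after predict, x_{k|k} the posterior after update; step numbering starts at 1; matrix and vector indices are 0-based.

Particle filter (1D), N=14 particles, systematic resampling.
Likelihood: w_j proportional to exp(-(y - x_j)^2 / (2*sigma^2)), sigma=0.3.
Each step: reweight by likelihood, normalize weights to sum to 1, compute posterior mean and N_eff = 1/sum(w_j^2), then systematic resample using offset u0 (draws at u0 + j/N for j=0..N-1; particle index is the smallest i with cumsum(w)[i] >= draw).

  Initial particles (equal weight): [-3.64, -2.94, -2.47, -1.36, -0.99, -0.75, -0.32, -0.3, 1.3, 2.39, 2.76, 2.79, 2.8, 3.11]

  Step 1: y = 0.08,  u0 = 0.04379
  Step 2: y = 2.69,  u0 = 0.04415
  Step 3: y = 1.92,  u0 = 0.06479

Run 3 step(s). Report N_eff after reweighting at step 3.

step 1: w=[0.0000, 0.0000, 0.0000, 0.0000, 0.0020, 0.0246, 0.4655, 0.5076, 0.0003, 0.0000, 0.0000, 0.0000, 0.0000, 0.0000]  mean=-0.3213  Neff=2.1055  idx=[6, 6, 6, 6, 6, 6, 6, 7, 7, 7, 7, 7, 7, 7]
step 2: w=[0.0485, 0.0485, 0.0485, 0.0485, 0.0485, 0.0485, 0.0485, 0.0944, 0.0944, 0.0944, 0.0944, 0.0944, 0.0944, 0.0944]  mean=-0.3068  Neff=12.6884  idx=[0, 2, 3, 5, 6, 7, 8, 9, 9, 10, 11, 12, 12, 13]
step 3: w=[0.0506, 0.0506, 0.0506, 0.0506, 0.0506, 0.0830, 0.0830, 0.0830, 0.0830, 0.0830, 0.0830, 0.0830, 0.0830, 0.0830]  mean=-0.3051  Neff=13.3670  idx=[1, 2, 4, 5, 6, 7, 7, 8, 9, 10, 11, 12, 13, 13]

N_eff = 13.3670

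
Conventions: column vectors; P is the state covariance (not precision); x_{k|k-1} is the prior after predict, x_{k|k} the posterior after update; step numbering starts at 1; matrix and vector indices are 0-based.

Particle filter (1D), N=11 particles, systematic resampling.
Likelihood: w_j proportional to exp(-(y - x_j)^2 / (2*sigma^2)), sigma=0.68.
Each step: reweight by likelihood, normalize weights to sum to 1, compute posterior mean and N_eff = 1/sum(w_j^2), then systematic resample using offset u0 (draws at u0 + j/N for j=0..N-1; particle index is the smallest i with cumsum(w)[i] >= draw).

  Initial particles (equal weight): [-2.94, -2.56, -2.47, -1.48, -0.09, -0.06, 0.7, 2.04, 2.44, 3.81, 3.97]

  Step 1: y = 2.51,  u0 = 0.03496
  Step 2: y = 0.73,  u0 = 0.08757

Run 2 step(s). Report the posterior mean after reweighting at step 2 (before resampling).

step 1: w=[0.0000, 0.0000, 0.0000, 0.0000, 0.0003, 0.0004, 0.0140, 0.3799, 0.4798, 0.0776, 0.0481]  mean=2.4419  Neff=2.6109  idx=[7, 7, 7, 7, 8, 8, 8, 8, 8, 8, 9]
step 2: w=[0.1778, 0.1778, 0.1778, 0.1778, 0.0481, 0.0481, 0.0481, 0.0481, 0.0481, 0.0481, 0.0000]  mean=2.1556  Neff=7.1267  idx=[0, 1, 1, 2, 2, 3, 3, 4, 6, 8, 9]

post_mean = 2.1556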